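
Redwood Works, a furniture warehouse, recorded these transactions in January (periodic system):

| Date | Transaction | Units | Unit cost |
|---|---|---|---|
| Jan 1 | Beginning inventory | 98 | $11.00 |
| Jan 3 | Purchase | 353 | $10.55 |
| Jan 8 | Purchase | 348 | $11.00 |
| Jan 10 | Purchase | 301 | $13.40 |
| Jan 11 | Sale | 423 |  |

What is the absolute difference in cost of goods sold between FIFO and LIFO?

FIFO COGS: 98 @ $11.00 + 325 @ $10.55 = $4,506.75
LIFO COGS: 301 @ $13.40 + 122 @ $11.00 = $5,375.40
Difference = |$4,506.75 − $5,375.40| = $868.65

$868.65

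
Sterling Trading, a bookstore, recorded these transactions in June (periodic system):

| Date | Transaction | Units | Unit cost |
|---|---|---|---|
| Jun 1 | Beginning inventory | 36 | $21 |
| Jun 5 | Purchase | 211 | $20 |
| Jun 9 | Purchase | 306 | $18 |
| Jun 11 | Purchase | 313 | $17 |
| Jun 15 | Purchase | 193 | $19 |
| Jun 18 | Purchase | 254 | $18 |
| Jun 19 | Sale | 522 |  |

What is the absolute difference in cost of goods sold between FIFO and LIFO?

$412

FIFO COGS: 36 @ $21 + 211 @ $20 + 275 @ $18 = $9,926
LIFO COGS: 254 @ $18 + 193 @ $19 + 75 @ $17 = $9,514
Difference = |$9,926 − $9,514| = $412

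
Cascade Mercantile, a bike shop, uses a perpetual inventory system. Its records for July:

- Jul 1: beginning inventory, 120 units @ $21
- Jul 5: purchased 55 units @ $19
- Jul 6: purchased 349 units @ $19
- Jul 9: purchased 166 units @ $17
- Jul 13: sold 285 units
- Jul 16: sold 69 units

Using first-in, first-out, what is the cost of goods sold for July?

COGS = $6,966

Jul 13, 285 sold [FIFO — oldest first]: 120 @ $21 + 55 @ $19 + 110 @ $19 = $5,655
Jul 16, 69 sold [FIFO — oldest first]: 69 @ $19 = $1,311
Total COGS = $5,655 + $1,311 = $6,966
Ending inventory: 170 @ $19 + 166 @ $17 = $6,052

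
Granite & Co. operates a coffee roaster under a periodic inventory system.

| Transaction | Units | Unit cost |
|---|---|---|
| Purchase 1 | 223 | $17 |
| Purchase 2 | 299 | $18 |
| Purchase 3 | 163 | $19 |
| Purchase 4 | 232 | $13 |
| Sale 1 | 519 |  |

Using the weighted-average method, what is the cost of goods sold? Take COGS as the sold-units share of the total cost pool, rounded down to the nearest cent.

Sale 1, sell 519: 519/917 × $15,286.00 → $8,651.50
Ending inventory (cost pool remaining) = $6,634.50
Check: goods available $15,286.00 = COGS $8,651.50 + ending $6,634.50

COGS = $8,651.50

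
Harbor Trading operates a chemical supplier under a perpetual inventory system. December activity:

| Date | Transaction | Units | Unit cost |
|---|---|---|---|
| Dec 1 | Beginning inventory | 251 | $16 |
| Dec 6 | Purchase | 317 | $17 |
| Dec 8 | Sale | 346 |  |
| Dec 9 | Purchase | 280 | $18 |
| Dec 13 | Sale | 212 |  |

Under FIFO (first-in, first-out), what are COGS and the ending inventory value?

COGS = $9,235; ending inventory = $5,210

Dec 8, 346 sold [FIFO — oldest first]: 251 @ $16 + 95 @ $17 = $5,631
Dec 13, 212 sold [FIFO — oldest first]: 212 @ $17 = $3,604
Total COGS = $5,631 + $3,604 = $9,235
Ending inventory: 10 @ $17 + 280 @ $18 = $5,210
Check: goods available $14,445 = COGS $9,235 + ending $5,210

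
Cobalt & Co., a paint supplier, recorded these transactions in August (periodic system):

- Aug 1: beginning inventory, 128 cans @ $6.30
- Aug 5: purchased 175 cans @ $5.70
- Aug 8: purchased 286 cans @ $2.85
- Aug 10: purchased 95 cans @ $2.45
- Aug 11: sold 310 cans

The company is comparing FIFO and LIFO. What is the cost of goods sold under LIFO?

COGS = $845.50

FIFO COGS: 128 @ $6.30 + 175 @ $5.70 + 7 @ $2.85 = $1,823.85
LIFO COGS: 95 @ $2.45 + 215 @ $2.85 = $845.50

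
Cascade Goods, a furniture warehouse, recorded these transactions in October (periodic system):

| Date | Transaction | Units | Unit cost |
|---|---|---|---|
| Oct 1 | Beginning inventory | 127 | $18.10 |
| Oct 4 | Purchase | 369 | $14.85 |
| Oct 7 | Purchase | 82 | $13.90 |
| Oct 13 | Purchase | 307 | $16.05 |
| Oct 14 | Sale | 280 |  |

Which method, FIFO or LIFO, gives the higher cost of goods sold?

FIFO COGS: 127 @ $18.10 + 153 @ $14.85 = $4,570.75
LIFO COGS: 280 @ $16.05 = $4,494.00

FIFO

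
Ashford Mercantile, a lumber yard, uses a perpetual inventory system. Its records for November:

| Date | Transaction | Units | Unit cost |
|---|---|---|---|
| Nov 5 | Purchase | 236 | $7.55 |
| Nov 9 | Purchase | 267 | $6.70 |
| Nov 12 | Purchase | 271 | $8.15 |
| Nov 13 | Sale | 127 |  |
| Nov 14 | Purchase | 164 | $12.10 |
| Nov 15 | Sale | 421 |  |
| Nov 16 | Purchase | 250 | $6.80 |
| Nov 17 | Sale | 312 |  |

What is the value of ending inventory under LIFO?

Nov 13, 127 sold [LIFO — newest first]: 127 @ $8.15 = $1,035.05
Nov 15, 421 sold [LIFO — newest first]: 164 @ $12.10 + 144 @ $8.15 + 113 @ $6.70 = $3,915.10
Nov 17, 312 sold [LIFO — newest first]: 250 @ $6.80 + 62 @ $6.70 = $2,115.40
Total COGS = $1,035.05 + $3,915.10 + $2,115.40 = $7,065.55
Ending inventory: 236 @ $7.55 + 92 @ $6.70 = $2,398.20
Check: goods available $9,463.75 = COGS $7,065.55 + ending $2,398.20

Ending inventory = $2,398.20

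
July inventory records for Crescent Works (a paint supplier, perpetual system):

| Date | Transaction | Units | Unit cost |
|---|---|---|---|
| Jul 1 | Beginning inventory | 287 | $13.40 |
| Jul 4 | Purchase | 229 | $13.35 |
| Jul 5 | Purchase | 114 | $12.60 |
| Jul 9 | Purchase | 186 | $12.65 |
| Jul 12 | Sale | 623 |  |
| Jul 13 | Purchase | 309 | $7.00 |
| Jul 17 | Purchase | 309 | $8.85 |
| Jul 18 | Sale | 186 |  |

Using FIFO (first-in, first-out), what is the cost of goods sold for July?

COGS = $10,603.70

Jul 12, 623 sold [FIFO — oldest first]: 287 @ $13.40 + 229 @ $13.35 + 107 @ $12.60 = $8,251.15
Jul 18, 186 sold [FIFO — oldest first]: 7 @ $12.60 + 179 @ $12.65 = $2,352.55
Total COGS = $8,251.15 + $2,352.55 = $10,603.70
Ending inventory: 7 @ $12.65 + 309 @ $7.00 + 309 @ $8.85 = $4,986.20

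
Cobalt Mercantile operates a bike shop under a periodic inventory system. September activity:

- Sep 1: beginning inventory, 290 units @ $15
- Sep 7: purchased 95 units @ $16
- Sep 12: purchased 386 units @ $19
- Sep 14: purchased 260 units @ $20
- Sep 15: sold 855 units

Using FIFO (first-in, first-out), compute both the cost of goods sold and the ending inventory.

Sep 15, 855 sold [FIFO — oldest first]: 290 @ $15 + 95 @ $16 + 386 @ $19 + 84 @ $20 = $14,884
Ending inventory: 176 @ $20 = $3,520
Check: goods available $18,404 = COGS $14,884 + ending $3,520

COGS = $14,884; ending inventory = $3,520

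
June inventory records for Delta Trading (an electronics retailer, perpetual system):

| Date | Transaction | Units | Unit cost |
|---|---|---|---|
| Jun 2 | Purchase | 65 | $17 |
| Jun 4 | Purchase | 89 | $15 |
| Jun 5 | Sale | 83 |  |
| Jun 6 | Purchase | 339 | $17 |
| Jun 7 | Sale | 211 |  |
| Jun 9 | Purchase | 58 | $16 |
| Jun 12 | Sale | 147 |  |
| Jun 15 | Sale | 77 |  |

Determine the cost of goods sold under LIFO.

COGS = $8,570

Jun 5, 83 sold [LIFO — newest first]: 83 @ $15 = $1,245
Jun 7, 211 sold [LIFO — newest first]: 211 @ $17 = $3,587
Jun 12, 147 sold [LIFO — newest first]: 58 @ $16 + 89 @ $17 = $2,441
Jun 15, 77 sold [LIFO — newest first]: 39 @ $17 + 6 @ $15 + 32 @ $17 = $1,297
Total COGS = $1,245 + $3,587 + $2,441 + $1,297 = $8,570
Ending inventory: 33 @ $17 = $561
Check: goods available $9,131 = COGS $8,570 + ending $561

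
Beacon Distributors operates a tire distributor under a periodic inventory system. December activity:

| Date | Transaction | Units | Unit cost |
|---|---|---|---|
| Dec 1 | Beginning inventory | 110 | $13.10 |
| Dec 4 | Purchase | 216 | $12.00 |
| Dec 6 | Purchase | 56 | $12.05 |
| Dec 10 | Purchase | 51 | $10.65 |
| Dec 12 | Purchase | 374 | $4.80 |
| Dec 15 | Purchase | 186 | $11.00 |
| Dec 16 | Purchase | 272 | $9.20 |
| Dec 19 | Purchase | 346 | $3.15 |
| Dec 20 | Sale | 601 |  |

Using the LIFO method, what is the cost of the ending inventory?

Ending inventory = $9,248.55

Dec 20, 601 sold [LIFO — newest first]: 346 @ $3.15 + 255 @ $9.20 = $3,435.90
Ending inventory: 110 @ $13.10 + 216 @ $12.00 + 56 @ $12.05 + 51 @ $10.65 + 374 @ $4.80 + 186 @ $11.00 + 17 @ $9.20 = $9,248.55
Check: goods available $12,684.45 = COGS $3,435.90 + ending $9,248.55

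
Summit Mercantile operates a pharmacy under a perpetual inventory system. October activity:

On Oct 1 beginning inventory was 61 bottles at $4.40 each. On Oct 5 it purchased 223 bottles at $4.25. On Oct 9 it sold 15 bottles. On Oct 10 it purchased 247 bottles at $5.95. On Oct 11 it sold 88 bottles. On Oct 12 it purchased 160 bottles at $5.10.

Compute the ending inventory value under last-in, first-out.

Ending inventory = $2,914.45

Oct 9, 15 sold [LIFO — newest first]: 15 @ $4.25 = $63.75
Oct 11, 88 sold [LIFO — newest first]: 88 @ $5.95 = $523.60
Total COGS = $63.75 + $523.60 = $587.35
Ending inventory: 61 @ $4.40 + 208 @ $4.25 + 159 @ $5.95 + 160 @ $5.10 = $2,914.45
Check: goods available $3,501.80 = COGS $587.35 + ending $2,914.45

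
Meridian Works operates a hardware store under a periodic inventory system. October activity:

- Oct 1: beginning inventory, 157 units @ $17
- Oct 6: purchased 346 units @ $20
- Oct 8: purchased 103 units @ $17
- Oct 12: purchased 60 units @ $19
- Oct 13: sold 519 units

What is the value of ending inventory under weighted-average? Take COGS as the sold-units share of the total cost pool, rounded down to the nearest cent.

Oct 13, sell 519: 519/666 × $12,480.00 → $9,725.40
Ending inventory (cost pool remaining) = $2,754.60
Check: goods available $12,480.00 = COGS $9,725.40 + ending $2,754.60

Ending inventory = $2,754.60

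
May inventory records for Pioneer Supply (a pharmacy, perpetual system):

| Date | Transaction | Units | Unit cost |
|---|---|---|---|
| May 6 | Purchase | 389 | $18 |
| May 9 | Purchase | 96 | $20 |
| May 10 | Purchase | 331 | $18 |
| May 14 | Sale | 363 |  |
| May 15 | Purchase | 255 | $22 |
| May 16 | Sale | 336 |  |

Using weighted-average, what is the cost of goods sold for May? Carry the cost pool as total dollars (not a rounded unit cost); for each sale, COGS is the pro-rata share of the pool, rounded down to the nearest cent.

COGS = $13,202.06

After May 6: 389 on hand, pool $7,002.00 (≈ $18.0000 each)
After May 9: 485 on hand, pool $8,922.00 (≈ $18.3959 each)
After May 10: 816 on hand, pool $14,880.00 (≈ $18.2353 each)
May 14, sell 363: 363/816 × $14,880.00 → $6,619.41
After May 15: 708 on hand, pool $13,870.59 (≈ $19.5912 each)
May 16, sell 336: 336/708 × $13,870.59 → $6,582.65
Total COGS = $6,619.41 + $6,582.65 = $13,202.06
Ending inventory (cost pool remaining) = $7,287.94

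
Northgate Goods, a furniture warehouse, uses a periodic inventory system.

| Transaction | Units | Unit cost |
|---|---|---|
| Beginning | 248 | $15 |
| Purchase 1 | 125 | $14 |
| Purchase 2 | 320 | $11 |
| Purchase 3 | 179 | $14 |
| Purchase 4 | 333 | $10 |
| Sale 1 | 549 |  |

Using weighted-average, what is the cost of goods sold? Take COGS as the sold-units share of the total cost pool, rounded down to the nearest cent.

Sale 1, sell 549: 549/1205 × $14,826.00 → $6,754.75
Ending inventory (cost pool remaining) = $8,071.25

COGS = $6,754.75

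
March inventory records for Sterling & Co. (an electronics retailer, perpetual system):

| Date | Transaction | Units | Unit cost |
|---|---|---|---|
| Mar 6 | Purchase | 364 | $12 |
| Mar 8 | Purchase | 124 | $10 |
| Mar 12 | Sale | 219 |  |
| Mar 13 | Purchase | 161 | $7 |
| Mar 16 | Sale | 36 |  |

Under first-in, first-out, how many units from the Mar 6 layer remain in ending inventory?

Mar 12, 219 sold [FIFO — oldest first]: 219 @ $12 = $2,628
Mar 16, 36 sold [FIFO — oldest first]: 36 @ $12 = $432
Total COGS = $2,628 + $432 = $3,060
Ending inventory: 109 @ $12 + 124 @ $10 + 161 @ $7 = $3,675

109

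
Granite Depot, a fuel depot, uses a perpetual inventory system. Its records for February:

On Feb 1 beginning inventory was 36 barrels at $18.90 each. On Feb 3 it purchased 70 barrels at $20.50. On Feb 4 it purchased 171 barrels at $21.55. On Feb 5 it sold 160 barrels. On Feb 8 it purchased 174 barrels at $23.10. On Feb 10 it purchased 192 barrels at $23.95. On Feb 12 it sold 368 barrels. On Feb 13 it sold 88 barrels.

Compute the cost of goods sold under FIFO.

Feb 5, 160 sold [FIFO — oldest first]: 36 @ $18.90 + 70 @ $20.50 + 54 @ $21.55 = $3,279.10
Feb 12, 368 sold [FIFO — oldest first]: 117 @ $21.55 + 174 @ $23.10 + 77 @ $23.95 = $8,384.90
Feb 13, 88 sold [FIFO — oldest first]: 88 @ $23.95 = $2,107.60
Total COGS = $3,279.10 + $8,384.90 + $2,107.60 = $13,771.60
Ending inventory: 27 @ $23.95 = $646.65

COGS = $13,771.60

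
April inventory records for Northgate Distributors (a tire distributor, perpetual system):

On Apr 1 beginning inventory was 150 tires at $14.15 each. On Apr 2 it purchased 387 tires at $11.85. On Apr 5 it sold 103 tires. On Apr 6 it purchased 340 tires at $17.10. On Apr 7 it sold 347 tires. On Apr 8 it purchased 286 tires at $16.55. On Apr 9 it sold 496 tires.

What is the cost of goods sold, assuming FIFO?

Apr 5, 103 sold [FIFO — oldest first]: 103 @ $14.15 = $1,457.45
Apr 7, 347 sold [FIFO — oldest first]: 47 @ $14.15 + 300 @ $11.85 = $4,220.05
Apr 9, 496 sold [FIFO — oldest first]: 87 @ $11.85 + 340 @ $17.10 + 69 @ $16.55 = $7,986.90
Total COGS = $1,457.45 + $4,220.05 + $7,986.90 = $13,664.40
Ending inventory: 217 @ $16.55 = $3,591.35

COGS = $13,664.40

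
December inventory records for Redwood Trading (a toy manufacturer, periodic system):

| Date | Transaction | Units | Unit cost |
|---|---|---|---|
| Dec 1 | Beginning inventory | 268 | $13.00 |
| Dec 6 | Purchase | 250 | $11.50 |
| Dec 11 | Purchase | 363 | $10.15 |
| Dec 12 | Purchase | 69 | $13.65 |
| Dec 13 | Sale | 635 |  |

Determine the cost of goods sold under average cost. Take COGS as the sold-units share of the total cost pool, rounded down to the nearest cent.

Dec 13, sell 635: 635/950 × $10,985.30 → $7,342.80
Ending inventory (cost pool remaining) = $3,642.50
Check: goods available $10,985.30 = COGS $7,342.80 + ending $3,642.50

COGS = $7,342.80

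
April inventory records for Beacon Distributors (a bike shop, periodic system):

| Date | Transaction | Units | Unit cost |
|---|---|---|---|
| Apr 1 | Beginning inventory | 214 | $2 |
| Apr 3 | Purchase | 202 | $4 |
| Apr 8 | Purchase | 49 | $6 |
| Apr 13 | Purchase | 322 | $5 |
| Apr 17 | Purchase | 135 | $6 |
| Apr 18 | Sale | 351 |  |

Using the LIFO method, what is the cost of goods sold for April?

Apr 18, 351 sold [LIFO — newest first]: 135 @ $6 + 216 @ $5 = $1,890
Ending inventory: 214 @ $2 + 202 @ $4 + 49 @ $6 + 106 @ $5 = $2,060
Check: goods available $3,950 = COGS $1,890 + ending $2,060

COGS = $1,890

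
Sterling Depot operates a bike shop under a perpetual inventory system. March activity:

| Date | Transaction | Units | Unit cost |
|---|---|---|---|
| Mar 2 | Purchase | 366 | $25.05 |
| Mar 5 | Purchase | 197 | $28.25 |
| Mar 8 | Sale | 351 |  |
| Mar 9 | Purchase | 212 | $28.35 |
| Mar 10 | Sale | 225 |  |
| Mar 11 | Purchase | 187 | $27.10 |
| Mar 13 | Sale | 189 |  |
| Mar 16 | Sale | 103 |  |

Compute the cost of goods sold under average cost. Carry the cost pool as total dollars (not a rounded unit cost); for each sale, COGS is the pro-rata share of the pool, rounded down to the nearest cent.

COGS = $23,256.30

After Mar 2: 366 on hand, pool $9,168.30 (≈ $25.0500 each)
After Mar 5: 563 on hand, pool $14,733.55 (≈ $26.1697 each)
Mar 8, sell 351: 351/563 × $14,733.55 → $9,185.57
After Mar 9: 424 on hand, pool $11,558.18 (≈ $27.2599 each)
Mar 10, sell 225: 225/424 × $11,558.18 → $6,133.46
After Mar 11: 386 on hand, pool $10,492.42 (≈ $27.1824 each)
Mar 13, sell 189: 189/386 × $10,492.42 → $5,137.48
Mar 16, sell 103: 103/197 × $5,354.94 → $2,799.79
Total COGS = $9,185.57 + $6,133.46 + $5,137.48 + $2,799.79 = $23,256.30
Ending inventory (cost pool remaining) = $2,555.15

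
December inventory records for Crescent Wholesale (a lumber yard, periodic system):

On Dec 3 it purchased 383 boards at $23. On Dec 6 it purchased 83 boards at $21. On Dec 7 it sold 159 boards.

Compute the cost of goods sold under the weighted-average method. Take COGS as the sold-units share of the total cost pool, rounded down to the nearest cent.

COGS = $3,600.36

Dec 7, sell 159: 159/466 × $10,552.00 → $3,600.36
Ending inventory (cost pool remaining) = $6,951.64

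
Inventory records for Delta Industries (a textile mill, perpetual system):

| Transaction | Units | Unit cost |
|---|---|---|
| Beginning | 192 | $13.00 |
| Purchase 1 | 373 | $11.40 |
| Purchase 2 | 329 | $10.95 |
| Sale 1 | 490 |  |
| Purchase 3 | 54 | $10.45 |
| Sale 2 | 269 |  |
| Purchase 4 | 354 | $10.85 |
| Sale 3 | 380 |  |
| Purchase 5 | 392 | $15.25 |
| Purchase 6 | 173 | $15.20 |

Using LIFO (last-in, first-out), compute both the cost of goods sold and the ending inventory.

Sale 1 (490) [LIFO — newest first]: 329 @ $10.95 + 161 @ $11.40 = $5,437.95
Sale 2 (269) [LIFO — newest first]: 54 @ $10.45 + 212 @ $11.40 + 3 @ $13.00 = $3,020.10
Sale 3 (380) [LIFO — newest first]: 354 @ $10.85 + 26 @ $13.00 = $4,178.90
Total COGS = $5,437.95 + $3,020.10 + $4,178.90 = $12,636.95
Ending inventory: 163 @ $13.00 + 392 @ $15.25 + 173 @ $15.20 = $10,726.60
Check: goods available $23,363.55 = COGS $12,636.95 + ending $10,726.60

COGS = $12,636.95; ending inventory = $10,726.60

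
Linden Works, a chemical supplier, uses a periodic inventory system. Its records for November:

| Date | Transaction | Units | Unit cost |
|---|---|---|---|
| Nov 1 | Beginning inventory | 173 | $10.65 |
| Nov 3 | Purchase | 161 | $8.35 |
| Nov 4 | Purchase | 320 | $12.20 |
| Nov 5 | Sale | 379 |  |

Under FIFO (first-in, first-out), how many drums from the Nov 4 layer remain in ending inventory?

Nov 5, 379 sold [FIFO — oldest first]: 173 @ $10.65 + 161 @ $8.35 + 45 @ $12.20 = $3,735.80
Ending inventory: 275 @ $12.20 = $3,355.00

275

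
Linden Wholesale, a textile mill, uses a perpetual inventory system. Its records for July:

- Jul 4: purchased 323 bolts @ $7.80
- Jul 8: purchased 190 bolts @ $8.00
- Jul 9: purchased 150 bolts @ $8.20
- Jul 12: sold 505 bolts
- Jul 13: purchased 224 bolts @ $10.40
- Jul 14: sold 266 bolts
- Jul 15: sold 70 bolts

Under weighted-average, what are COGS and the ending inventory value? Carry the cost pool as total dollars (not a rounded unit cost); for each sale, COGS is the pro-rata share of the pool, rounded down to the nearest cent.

After Jul 4: 323 on hand, pool $2,519.40 (≈ $7.8000 each)
After Jul 8: 513 on hand, pool $4,039.40 (≈ $7.8741 each)
After Jul 9: 663 on hand, pool $5,269.40 (≈ $7.9478 each)
Jul 12, sell 505: 505/663 × $5,269.40 → $4,013.64
After Jul 13: 382 on hand, pool $3,585.36 (≈ $9.3858 each)
Jul 14, sell 266: 266/382 × $3,585.36 → $2,496.61
Jul 15, sell 70: 70/116 × $1,088.75 → $657.00
Total COGS = $4,013.64 + $2,496.61 + $657.00 = $7,167.25
Ending inventory (cost pool remaining) = $431.75
Check: goods available $7,599.00 = COGS $7,167.25 + ending $431.75

COGS = $7,167.25; ending inventory = $431.75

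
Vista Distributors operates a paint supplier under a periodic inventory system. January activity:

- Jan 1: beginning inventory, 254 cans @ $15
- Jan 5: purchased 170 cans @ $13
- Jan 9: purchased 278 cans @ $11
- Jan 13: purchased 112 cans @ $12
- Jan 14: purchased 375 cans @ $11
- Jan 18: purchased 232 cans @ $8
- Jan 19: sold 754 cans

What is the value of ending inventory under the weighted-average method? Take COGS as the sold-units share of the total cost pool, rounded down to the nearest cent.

Ending inventory = $7,699.37

Jan 19, sell 754: 754/1421 × $16,403.00 → $8,703.63
Ending inventory (cost pool remaining) = $7,699.37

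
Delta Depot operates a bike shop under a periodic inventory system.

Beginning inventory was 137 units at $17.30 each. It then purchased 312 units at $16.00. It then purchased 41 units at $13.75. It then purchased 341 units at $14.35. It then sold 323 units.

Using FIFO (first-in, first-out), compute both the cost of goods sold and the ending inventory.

COGS = $5,346.10; ending inventory = $7,473.10

Sale 1 (323) [FIFO — oldest first]: 137 @ $17.30 + 186 @ $16.00 = $5,346.10
Ending inventory: 126 @ $16.00 + 41 @ $13.75 + 341 @ $14.35 = $7,473.10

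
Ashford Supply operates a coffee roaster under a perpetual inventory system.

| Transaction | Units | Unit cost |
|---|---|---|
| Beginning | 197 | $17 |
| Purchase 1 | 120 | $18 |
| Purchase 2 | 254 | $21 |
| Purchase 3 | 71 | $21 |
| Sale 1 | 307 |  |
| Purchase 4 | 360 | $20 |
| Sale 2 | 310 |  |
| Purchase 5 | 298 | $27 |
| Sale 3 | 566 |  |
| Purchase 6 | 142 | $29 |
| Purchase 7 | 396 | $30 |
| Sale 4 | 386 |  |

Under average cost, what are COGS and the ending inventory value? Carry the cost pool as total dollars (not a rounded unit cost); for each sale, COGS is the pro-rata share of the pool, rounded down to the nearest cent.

COGS = $35,910.35; ending inventory = $7,667.65

After Beginning: 197 on hand, pool $3,349.00 (≈ $17.0000 each)
After Purchase 1: 317 on hand, pool $5,509.00 (≈ $17.3785 each)
After Purchase 2: 571 on hand, pool $10,843.00 (≈ $18.9895 each)
After Purchase 3: 642 on hand, pool $12,334.00 (≈ $19.2118 each)
Sale 1, sell 307: 307/642 × $12,334.00 → $5,898.03
After Purchase 4: 695 on hand, pool $13,635.97 (≈ $19.6201 each)
Sale 2, sell 310: 310/695 × $13,635.97 → $6,082.23
After Purchase 5: 683 on hand, pool $15,599.74 (≈ $22.8400 each)
Sale 3, sell 566: 566/683 × $15,599.74 → $12,927.45
After Purchase 6: 259 on hand, pool $6,790.29 (≈ $26.2173 each)
After Purchase 7: 655 on hand, pool $18,670.29 (≈ $28.5043 each)
Sale 4, sell 386: 386/655 × $18,670.29 → $11,002.64
Total COGS = $5,898.03 + $6,082.23 + $12,927.45 + $11,002.64 = $35,910.35
Ending inventory (cost pool remaining) = $7,667.65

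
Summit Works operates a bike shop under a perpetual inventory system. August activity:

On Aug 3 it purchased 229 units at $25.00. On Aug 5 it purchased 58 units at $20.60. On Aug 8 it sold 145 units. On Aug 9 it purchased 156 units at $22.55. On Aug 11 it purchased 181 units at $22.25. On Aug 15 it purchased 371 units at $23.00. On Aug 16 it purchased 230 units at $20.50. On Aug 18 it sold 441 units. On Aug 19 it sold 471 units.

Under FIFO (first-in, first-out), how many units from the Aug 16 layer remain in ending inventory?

Aug 8, 145 sold [FIFO — oldest first]: 145 @ $25.00 = $3,625.00
Aug 18, 441 sold [FIFO — oldest first]: 84 @ $25.00 + 58 @ $20.60 + 156 @ $22.55 + 143 @ $22.25 = $9,994.35
Aug 19, 471 sold [FIFO — oldest first]: 38 @ $22.25 + 371 @ $23.00 + 62 @ $20.50 = $10,649.50
Total COGS = $3,625.00 + $9,994.35 + $10,649.50 = $24,268.85
Ending inventory: 168 @ $20.50 = $3,444.00
Check: goods available $27,712.85 = COGS $24,268.85 + ending $3,444.00

168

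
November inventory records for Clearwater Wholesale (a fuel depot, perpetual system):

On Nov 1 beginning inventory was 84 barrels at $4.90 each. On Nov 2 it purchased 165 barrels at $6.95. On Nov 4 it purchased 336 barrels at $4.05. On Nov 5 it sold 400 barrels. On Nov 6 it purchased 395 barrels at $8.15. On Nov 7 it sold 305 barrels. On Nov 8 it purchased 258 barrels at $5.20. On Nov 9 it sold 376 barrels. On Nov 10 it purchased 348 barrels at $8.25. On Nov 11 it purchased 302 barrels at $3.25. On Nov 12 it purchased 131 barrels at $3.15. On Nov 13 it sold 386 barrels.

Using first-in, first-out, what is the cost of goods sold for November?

Nov 5, 400 sold [FIFO — oldest first]: 84 @ $4.90 + 165 @ $6.95 + 151 @ $4.05 = $2,169.90
Nov 7, 305 sold [FIFO — oldest first]: 185 @ $4.05 + 120 @ $8.15 = $1,727.25
Nov 9, 376 sold [FIFO — oldest first]: 275 @ $8.15 + 101 @ $5.20 = $2,766.45
Nov 13, 386 sold [FIFO — oldest first]: 157 @ $5.20 + 229 @ $8.25 = $2,705.65
Total COGS = $2,169.90 + $1,727.25 + $2,766.45 + $2,705.65 = $9,369.25
Ending inventory: 119 @ $8.25 + 302 @ $3.25 + 131 @ $3.15 = $2,375.90

COGS = $9,369.25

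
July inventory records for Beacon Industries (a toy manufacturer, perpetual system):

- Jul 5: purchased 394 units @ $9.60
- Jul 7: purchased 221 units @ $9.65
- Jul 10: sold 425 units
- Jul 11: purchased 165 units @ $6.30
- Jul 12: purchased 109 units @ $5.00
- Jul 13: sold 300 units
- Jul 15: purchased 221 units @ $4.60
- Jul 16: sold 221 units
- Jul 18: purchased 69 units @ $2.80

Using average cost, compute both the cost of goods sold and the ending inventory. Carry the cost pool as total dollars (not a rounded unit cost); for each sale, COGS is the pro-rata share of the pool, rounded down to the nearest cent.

COGS = $7,569.40; ending inventory = $1,139.95

After Jul 5: 394 on hand, pool $3,782.40 (≈ $9.6000 each)
After Jul 7: 615 on hand, pool $5,915.05 (≈ $9.6180 each)
Jul 10, sell 425: 425/615 × $5,915.05 → $4,087.63
After Jul 11: 355 on hand, pool $2,866.92 (≈ $8.0758 each)
After Jul 12: 464 on hand, pool $3,411.92 (≈ $7.3533 each)
Jul 13, sell 300: 300/464 × $3,411.92 → $2,205.98
After Jul 15: 385 on hand, pool $2,222.54 (≈ $5.7728 each)
Jul 16, sell 221: 221/385 × $2,222.54 → $1,275.79
After Jul 18: 233 on hand, pool $1,139.95 (≈ $4.8925 each)
Total COGS = $4,087.63 + $2,205.98 + $1,275.79 = $7,569.40
Ending inventory (cost pool remaining) = $1,139.95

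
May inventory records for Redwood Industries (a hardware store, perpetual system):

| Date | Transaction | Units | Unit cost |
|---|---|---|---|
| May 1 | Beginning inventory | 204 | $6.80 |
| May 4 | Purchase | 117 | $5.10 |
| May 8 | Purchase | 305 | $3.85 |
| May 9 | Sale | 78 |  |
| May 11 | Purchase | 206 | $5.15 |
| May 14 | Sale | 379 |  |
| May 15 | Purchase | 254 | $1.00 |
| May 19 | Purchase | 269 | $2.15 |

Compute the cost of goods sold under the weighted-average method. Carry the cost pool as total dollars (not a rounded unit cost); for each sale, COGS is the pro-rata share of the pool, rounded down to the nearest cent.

After May 1: 204 on hand, pool $1,387.20 (≈ $6.8000 each)
After May 4: 321 on hand, pool $1,983.90 (≈ $6.1804 each)
After May 8: 626 on hand, pool $3,158.15 (≈ $5.0450 each)
May 9, sell 78: 78/626 × $3,158.15 → $393.50
After May 11: 754 on hand, pool $3,825.55 (≈ $5.0737 each)
May 14, sell 379: 379/754 × $3,825.55 → $1,922.92
After May 15: 629 on hand, pool $2,156.63 (≈ $3.4287 each)
After May 19: 898 on hand, pool $2,734.98 (≈ $3.0456 each)
Total COGS = $393.50 + $1,922.92 = $2,316.42
Ending inventory (cost pool remaining) = $2,734.98
Check: goods available $5,051.40 = COGS $2,316.42 + ending $2,734.98

COGS = $2,316.42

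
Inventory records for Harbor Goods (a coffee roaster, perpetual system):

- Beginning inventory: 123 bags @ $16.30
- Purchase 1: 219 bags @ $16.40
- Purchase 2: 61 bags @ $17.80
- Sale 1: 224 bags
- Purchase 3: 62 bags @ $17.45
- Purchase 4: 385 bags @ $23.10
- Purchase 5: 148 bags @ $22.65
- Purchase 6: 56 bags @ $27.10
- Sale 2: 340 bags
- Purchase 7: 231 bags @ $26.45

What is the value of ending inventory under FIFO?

Sale 1 (224) [FIFO — oldest first]: 123 @ $16.30 + 101 @ $16.40 = $3,661.30
Sale 2 (340) [FIFO — oldest first]: 118 @ $16.40 + 61 @ $17.80 + 62 @ $17.45 + 99 @ $23.10 = $6,389.80
Total COGS = $3,661.30 + $6,389.80 = $10,051.10
Ending inventory: 286 @ $23.10 + 148 @ $22.65 + 56 @ $27.10 + 231 @ $26.45 = $17,586.35

Ending inventory = $17,586.35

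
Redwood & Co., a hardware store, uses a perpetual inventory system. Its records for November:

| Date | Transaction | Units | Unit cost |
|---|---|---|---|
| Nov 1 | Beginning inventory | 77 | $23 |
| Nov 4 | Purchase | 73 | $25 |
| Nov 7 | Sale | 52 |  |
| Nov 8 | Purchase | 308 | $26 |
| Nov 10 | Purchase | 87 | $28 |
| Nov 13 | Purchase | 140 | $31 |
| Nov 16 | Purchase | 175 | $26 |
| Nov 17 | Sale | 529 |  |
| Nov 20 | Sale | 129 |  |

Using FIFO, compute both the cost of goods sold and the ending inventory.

COGS = $19,030; ending inventory = $3,900

Nov 7, 52 sold [FIFO — oldest first]: 52 @ $23 = $1,196
Nov 17, 529 sold [FIFO — oldest first]: 25 @ $23 + 73 @ $25 + 308 @ $26 + 87 @ $28 + 36 @ $31 = $13,960
Nov 20, 129 sold [FIFO — oldest first]: 104 @ $31 + 25 @ $26 = $3,874
Total COGS = $1,196 + $13,960 + $3,874 = $19,030
Ending inventory: 150 @ $26 = $3,900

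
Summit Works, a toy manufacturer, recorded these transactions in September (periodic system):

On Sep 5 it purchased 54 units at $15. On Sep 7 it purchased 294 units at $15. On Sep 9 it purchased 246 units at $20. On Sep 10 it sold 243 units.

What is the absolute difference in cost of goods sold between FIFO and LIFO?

FIFO COGS: 54 @ $15 + 189 @ $15 = $3,645
LIFO COGS: 243 @ $20 = $4,860
Difference = |$3,645 − $4,860| = $1,215

$1,215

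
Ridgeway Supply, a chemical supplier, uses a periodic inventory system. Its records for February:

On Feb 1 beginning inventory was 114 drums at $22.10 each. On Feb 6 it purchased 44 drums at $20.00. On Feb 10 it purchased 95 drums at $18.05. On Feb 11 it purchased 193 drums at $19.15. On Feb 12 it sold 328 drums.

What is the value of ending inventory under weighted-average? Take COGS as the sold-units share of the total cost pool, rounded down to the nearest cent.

Ending inventory = $2,330.93

Feb 12, sell 328: 328/446 × $8,810.10 → $6,479.17
Ending inventory (cost pool remaining) = $2,330.93
Check: goods available $8,810.10 = COGS $6,479.17 + ending $2,330.93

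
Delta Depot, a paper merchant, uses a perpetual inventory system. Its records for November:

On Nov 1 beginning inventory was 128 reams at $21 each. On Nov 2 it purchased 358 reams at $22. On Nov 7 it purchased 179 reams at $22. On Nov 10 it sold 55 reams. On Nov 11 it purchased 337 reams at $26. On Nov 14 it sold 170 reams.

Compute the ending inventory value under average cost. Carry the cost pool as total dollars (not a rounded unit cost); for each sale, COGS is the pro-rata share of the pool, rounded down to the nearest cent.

After Nov 1: 128 on hand, pool $2,688.00 (≈ $21.0000 each)
After Nov 2: 486 on hand, pool $10,564.00 (≈ $21.7366 each)
After Nov 7: 665 on hand, pool $14,502.00 (≈ $21.8075 each)
Nov 10, sell 55: 55/665 × $14,502.00 → $1,199.41
After Nov 11: 947 on hand, pool $22,064.59 (≈ $23.2995 each)
Nov 14, sell 170: 170/947 × $22,064.59 → $3,960.90
Total COGS = $1,199.41 + $3,960.90 = $5,160.31
Ending inventory (cost pool remaining) = $18,103.69

Ending inventory = $18,103.69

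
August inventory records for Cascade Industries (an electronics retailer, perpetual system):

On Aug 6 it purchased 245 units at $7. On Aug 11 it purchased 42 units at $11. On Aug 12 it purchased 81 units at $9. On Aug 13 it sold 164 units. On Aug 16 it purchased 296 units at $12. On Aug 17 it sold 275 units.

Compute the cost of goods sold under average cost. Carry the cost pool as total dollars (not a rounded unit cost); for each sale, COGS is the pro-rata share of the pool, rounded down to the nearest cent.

COGS = $4,134.67

After Aug 6: 245 on hand, pool $1,715.00 (≈ $7.0000 each)
After Aug 11: 287 on hand, pool $2,177.00 (≈ $7.5854 each)
After Aug 12: 368 on hand, pool $2,906.00 (≈ $7.8967 each)
Aug 13, sell 164: 164/368 × $2,906.00 → $1,295.06
After Aug 16: 500 on hand, pool $5,162.94 (≈ $10.3259 each)
Aug 17, sell 275: 275/500 × $5,162.94 → $2,839.61
Total COGS = $1,295.06 + $2,839.61 = $4,134.67
Ending inventory (cost pool remaining) = $2,323.33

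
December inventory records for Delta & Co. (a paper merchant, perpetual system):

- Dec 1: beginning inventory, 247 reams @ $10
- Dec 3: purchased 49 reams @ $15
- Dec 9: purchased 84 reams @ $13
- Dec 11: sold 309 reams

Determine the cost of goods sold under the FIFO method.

Dec 11, 309 sold [FIFO — oldest first]: 247 @ $10 + 49 @ $15 + 13 @ $13 = $3,374
Ending inventory: 71 @ $13 = $923

COGS = $3,374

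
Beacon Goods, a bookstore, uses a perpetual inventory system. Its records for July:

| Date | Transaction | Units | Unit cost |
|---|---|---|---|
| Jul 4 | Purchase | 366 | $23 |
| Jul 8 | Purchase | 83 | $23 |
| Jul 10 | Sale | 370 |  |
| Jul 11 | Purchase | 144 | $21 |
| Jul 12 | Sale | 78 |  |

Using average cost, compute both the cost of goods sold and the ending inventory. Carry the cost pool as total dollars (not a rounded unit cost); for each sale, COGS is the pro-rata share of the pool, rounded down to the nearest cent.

After Jul 4: 366 on hand, pool $8,418.00 (≈ $23.0000 each)
After Jul 8: 449 on hand, pool $10,327.00 (≈ $23.0000 each)
Jul 10, sell 370: 370/449 × $10,327.00 → $8,510.00
After Jul 11: 223 on hand, pool $4,841.00 (≈ $21.7085 each)
Jul 12, sell 78: 78/223 × $4,841.00 → $1,693.26
Total COGS = $8,510.00 + $1,693.26 = $10,203.26
Ending inventory (cost pool remaining) = $3,147.74
Check: goods available $13,351.00 = COGS $10,203.26 + ending $3,147.74

COGS = $10,203.26; ending inventory = $3,147.74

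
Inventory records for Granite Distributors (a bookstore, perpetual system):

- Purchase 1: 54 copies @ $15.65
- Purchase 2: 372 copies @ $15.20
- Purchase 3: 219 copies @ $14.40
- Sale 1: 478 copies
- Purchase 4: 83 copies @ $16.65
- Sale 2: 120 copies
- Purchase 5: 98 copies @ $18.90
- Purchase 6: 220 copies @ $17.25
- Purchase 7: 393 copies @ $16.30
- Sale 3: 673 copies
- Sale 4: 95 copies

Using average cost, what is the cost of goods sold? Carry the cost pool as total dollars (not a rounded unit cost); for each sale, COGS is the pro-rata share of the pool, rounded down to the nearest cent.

After Purchase 1: 54 on hand, pool $845.10 (≈ $15.6500 each)
After Purchase 2: 426 on hand, pool $6,499.50 (≈ $15.2570 each)
After Purchase 3: 645 on hand, pool $9,653.10 (≈ $14.9660 each)
Sale 1, sell 478: 478/645 × $9,653.10 → $7,153.77
After Purchase 4: 250 on hand, pool $3,881.28 (≈ $15.5251 each)
Sale 2, sell 120: 120/250 × $3,881.28 → $1,863.01
After Purchase 5: 228 on hand, pool $3,870.47 (≈ $16.9757 each)
After Purchase 6: 448 on hand, pool $7,665.47 (≈ $17.1104 each)
After Purchase 7: 841 on hand, pool $14,071.37 (≈ $16.7317 each)
Sale 3, sell 673: 673/841 × $14,071.37 → $11,260.44
Sale 4, sell 95: 95/168 × $2,810.93 → $1,589.51
Total COGS = $7,153.77 + $1,863.01 + $11,260.44 + $1,589.51 = $21,866.73
Ending inventory (cost pool remaining) = $1,221.42

COGS = $21,866.73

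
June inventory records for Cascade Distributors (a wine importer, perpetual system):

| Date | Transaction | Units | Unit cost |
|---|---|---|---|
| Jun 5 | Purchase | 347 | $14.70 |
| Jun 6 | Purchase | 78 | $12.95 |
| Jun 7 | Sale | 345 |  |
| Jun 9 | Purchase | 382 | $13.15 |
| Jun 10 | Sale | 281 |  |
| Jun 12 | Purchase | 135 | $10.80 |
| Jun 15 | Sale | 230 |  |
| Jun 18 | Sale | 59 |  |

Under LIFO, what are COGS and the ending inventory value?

COGS = $12,195.40; ending inventory = $396.90

Jun 7, 345 sold [LIFO — newest first]: 78 @ $12.95 + 267 @ $14.70 = $4,935.00
Jun 10, 281 sold [LIFO — newest first]: 281 @ $13.15 = $3,695.15
Jun 15, 230 sold [LIFO — newest first]: 135 @ $10.80 + 95 @ $13.15 = $2,707.25
Jun 18, 59 sold [LIFO — newest first]: 6 @ $13.15 + 53 @ $14.70 = $858.00
Total COGS = $4,935.00 + $3,695.15 + $2,707.25 + $858.00 = $12,195.40
Ending inventory: 27 @ $14.70 = $396.90
Check: goods available $12,592.30 = COGS $12,195.40 + ending $396.90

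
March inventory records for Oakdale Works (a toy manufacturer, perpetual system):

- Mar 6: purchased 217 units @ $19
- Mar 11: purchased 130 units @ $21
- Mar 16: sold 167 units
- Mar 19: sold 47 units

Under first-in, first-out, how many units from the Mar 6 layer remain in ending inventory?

Mar 16, 167 sold [FIFO — oldest first]: 167 @ $19 = $3,173
Mar 19, 47 sold [FIFO — oldest first]: 47 @ $19 = $893
Total COGS = $3,173 + $893 = $4,066
Ending inventory: 3 @ $19 + 130 @ $21 = $2,787

3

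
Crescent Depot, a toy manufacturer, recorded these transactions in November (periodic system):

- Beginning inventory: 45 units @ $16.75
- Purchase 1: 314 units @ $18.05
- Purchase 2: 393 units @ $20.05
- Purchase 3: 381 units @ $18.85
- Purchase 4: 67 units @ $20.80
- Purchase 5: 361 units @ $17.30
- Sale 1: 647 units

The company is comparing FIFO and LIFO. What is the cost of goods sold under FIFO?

COGS = $12,195.85

FIFO COGS: 45 @ $16.75 + 314 @ $18.05 + 288 @ $20.05 = $12,195.85
LIFO COGS: 361 @ $17.30 + 67 @ $20.80 + 219 @ $18.85 = $11,767.05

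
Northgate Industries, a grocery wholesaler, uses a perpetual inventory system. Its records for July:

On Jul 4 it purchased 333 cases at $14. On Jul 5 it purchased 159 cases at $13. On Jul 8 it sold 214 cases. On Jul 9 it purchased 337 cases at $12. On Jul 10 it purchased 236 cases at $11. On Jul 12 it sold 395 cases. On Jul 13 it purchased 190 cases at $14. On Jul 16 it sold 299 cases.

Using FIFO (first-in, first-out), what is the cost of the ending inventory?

Ending inventory = $4,387

Jul 8, 214 sold [FIFO — oldest first]: 214 @ $14 = $2,996
Jul 12, 395 sold [FIFO — oldest first]: 119 @ $14 + 159 @ $13 + 117 @ $12 = $5,137
Jul 16, 299 sold [FIFO — oldest first]: 220 @ $12 + 79 @ $11 = $3,509
Total COGS = $2,996 + $5,137 + $3,509 = $11,642
Ending inventory: 157 @ $11 + 190 @ $14 = $4,387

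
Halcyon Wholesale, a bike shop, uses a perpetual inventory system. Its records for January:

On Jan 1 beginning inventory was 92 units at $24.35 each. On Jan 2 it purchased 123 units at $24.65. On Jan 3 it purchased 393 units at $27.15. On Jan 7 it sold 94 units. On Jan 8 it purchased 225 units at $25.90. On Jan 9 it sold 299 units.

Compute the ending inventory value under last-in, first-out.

Jan 7, 94 sold [LIFO — newest first]: 94 @ $27.15 = $2,552.10
Jan 9, 299 sold [LIFO — newest first]: 225 @ $25.90 + 74 @ $27.15 = $7,836.60
Total COGS = $2,552.10 + $7,836.60 = $10,388.70
Ending inventory: 92 @ $24.35 + 123 @ $24.65 + 225 @ $27.15 = $11,380.90
Check: goods available $21,769.60 = COGS $10,388.70 + ending $11,380.90

Ending inventory = $11,380.90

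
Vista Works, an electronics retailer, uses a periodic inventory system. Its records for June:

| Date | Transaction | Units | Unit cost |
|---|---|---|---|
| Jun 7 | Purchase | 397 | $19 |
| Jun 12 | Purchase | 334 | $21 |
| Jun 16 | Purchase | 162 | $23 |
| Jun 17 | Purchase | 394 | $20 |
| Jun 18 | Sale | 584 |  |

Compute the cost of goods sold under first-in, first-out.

Jun 18, 584 sold [FIFO — oldest first]: 397 @ $19 + 187 @ $21 = $11,470
Ending inventory: 147 @ $21 + 162 @ $23 + 394 @ $20 = $14,693
Check: goods available $26,163 = COGS $11,470 + ending $14,693

COGS = $11,470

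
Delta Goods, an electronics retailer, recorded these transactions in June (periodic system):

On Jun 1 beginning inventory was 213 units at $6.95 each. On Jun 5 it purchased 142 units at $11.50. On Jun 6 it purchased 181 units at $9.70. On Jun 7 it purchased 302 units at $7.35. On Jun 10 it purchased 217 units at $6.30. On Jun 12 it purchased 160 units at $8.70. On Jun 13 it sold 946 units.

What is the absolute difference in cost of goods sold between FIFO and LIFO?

FIFO COGS: 213 @ $6.95 + 142 @ $11.50 + 181 @ $9.70 + 302 @ $7.35 + 108 @ $6.30 = $7,769.15
LIFO COGS: 160 @ $8.70 + 217 @ $6.30 + 302 @ $7.35 + 181 @ $9.70 + 86 @ $11.50 = $7,723.50
Difference = |$7,769.15 − $7,723.50| = $45.65

$45.65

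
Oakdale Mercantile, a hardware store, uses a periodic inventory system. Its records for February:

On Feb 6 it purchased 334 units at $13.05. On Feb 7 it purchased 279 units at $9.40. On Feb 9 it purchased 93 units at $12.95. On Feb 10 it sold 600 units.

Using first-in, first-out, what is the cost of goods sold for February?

Feb 10, 600 sold [FIFO — oldest first]: 334 @ $13.05 + 266 @ $9.40 = $6,859.10
Ending inventory: 13 @ $9.40 + 93 @ $12.95 = $1,326.55

COGS = $6,859.10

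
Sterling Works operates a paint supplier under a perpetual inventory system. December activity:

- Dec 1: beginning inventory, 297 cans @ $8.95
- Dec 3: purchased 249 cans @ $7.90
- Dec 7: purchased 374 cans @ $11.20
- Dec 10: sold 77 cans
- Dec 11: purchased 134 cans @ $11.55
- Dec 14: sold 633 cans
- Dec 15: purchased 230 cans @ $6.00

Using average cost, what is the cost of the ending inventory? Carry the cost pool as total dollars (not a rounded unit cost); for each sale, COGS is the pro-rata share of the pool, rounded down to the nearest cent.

After Dec 1: 297 on hand, pool $2,658.15 (≈ $8.9500 each)
After Dec 3: 546 on hand, pool $4,625.25 (≈ $8.4712 each)
After Dec 7: 920 on hand, pool $8,814.05 (≈ $9.5805 each)
Dec 10, sell 77: 77/920 × $8,814.05 → $737.69
After Dec 11: 977 on hand, pool $9,624.06 (≈ $9.8506 each)
Dec 14, sell 633: 633/977 × $9,624.06 → $6,235.44
After Dec 15: 574 on hand, pool $4,768.62 (≈ $8.3077 each)
Total COGS = $737.69 + $6,235.44 = $6,973.13
Ending inventory (cost pool remaining) = $4,768.62

Ending inventory = $4,768.62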